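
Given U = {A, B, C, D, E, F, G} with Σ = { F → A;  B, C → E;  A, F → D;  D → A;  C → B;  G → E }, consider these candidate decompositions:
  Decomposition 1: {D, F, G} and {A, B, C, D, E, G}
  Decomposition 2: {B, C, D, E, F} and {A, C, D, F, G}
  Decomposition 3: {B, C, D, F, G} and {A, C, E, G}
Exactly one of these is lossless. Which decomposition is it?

Decomposition 2

Decomposition 1: common = {D, G}, closure = {A, D, E, G} → lossy.
Decomposition 2: common = {C, D, F}, closure = {A, B, C, D, E, F} → lossless.
Decomposition 3: common = {C, G}, closure = {B, C, E, G} → lossy.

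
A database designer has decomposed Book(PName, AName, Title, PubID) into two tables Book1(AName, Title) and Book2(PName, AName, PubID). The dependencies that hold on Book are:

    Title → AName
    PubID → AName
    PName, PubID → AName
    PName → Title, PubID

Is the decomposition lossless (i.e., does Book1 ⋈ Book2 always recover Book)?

Common attributes: Book1 ∩ Book2 = {AName}.
No dependency enlarges {AName}, so (AName)⁺ = {AName}.
The closure contains neither all of Book1 = {AName, Title} nor all of Book2 = {PName, AName, PubID}, so the common attributes are not a superkey of either fragment. The join is lossy.

No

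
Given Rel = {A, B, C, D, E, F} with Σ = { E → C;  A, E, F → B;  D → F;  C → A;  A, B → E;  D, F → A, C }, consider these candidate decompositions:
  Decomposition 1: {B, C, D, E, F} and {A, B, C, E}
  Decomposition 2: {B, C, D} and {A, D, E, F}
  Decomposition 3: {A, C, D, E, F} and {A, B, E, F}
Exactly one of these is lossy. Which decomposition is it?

Decomposition 2

Decomposition 1: common = {B, C, E}, closure = {A, B, C, E} → lossless.
Decomposition 2: common = {D}, closure = {A, C, D, F} → lossy.
Decomposition 3: common = {A, E, F}, closure = {A, B, C, E, F} → lossless.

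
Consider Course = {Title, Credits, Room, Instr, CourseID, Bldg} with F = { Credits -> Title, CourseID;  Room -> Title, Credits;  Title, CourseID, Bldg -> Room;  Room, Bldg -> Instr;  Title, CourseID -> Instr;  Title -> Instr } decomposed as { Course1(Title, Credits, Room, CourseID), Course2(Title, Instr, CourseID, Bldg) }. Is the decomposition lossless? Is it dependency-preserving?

lossy and not dependency-preserving

Lossless test: (Title, CourseID)⁺ = {Title, Instr, CourseID}, which is a superkey of neither fragment — lossy.
Dependency preservation: the restricted closure of {Title, CourseID, Bldg} across the fragments never reaches {Room}, so Title, CourseID, Bldg → Room cannot be enforced without a join — not preserved.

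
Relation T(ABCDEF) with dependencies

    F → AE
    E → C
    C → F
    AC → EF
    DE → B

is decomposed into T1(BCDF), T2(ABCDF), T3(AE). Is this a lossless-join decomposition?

No

Chase test. Columns are ABCDEF; row i has aⱼ where attribute j ∈ Ti, else bᵢⱼ.
Initial tableau (one row per fragment):
  row 1: b11 a2 a3 a4 b15 a6
  row 2: a1 a2 a3 a4 b25 a6
  row 3: a1 b32 b33 b34 a5 b36
Rows 1 and 2 agree on F; apply F→AE and equate their AE entries.
No row becomes fully distinguished — the join is lossy.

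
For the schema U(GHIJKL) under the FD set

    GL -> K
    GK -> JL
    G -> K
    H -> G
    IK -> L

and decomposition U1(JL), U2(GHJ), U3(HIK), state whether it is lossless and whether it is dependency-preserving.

Lossless test (chase): Rows 2 and 3 agree on H; apply H→G and equate their G entries. Rows 2 and 3 agree on G; apply G→K and equate their K entries. Rows 2 and 3 agree on GK; apply GK→JL and equate their JL entries. No row becomes fully distinguished — the join is lossy.
Dependency preservation: the restricted closure of {GL} across the fragments never reaches {K}, so GL → K cannot be enforced without a join — not preserved.

lossy and not dependency-preserving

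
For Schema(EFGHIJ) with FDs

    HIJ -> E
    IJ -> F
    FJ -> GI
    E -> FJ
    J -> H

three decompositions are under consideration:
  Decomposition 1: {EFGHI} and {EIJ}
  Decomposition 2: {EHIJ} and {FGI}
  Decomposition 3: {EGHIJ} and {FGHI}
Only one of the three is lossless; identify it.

Decomposition 1: common = {EI}, closure = {EFGHIJ} → lossless.
Decomposition 2: common = {I}, closure = {I} → lossy.
Decomposition 3: common = {GHI}, closure = {GHI} → lossy.

Decomposition 1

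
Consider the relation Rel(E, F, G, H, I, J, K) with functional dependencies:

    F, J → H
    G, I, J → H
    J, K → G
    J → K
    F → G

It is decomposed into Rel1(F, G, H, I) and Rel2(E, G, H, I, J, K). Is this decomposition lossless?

Common attributes: Rel1 ∩ Rel2 = {G, H, I}.
No dependency enlarges {G, H, I}, so (G, H, I)⁺ = {G, H, I}.
The closure contains neither all of Rel1 = {F, G, H, I} nor all of Rel2 = {E, G, H, I, J, K}, so the common attributes are not a superkey of either fragment. The join is lossy.

No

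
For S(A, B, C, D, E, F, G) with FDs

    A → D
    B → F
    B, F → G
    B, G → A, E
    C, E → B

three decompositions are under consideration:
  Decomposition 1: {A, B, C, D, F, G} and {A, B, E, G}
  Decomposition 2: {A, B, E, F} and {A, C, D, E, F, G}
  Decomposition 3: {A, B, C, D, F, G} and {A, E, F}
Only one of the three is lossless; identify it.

Decomposition 1

Decomposition 1: common = {A, B, G}, closure = {A, B, D, E, F, G} → lossless.
Decomposition 2: common = {A, E, F}, closure = {A, D, E, F} → lossy.
Decomposition 3: common = {A, F}, closure = {A, D, F} → lossy.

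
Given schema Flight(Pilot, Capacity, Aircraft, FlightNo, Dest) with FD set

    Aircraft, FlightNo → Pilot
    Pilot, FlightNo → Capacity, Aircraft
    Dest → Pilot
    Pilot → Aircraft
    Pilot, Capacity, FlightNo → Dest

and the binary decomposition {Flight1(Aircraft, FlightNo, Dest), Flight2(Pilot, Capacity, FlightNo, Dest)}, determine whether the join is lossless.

Common attributes: Flight1 ∩ Flight2 = {FlightNo, Dest}.
Closure of {FlightNo, Dest}: Dest → Pilot applies, adding Pilot; Pilot → Aircraft applies, adding Aircraft; Pilot, FlightNo → Capacity, Aircraft applies, adding Capacity. So (FlightNo, Dest)⁺ = {Pilot, Capacity, Aircraft, FlightNo, Dest}.
This closure contains every attribute of Flight1, so Flight1 ∩ Flight2 → Flight1. The join is lossless.

Yes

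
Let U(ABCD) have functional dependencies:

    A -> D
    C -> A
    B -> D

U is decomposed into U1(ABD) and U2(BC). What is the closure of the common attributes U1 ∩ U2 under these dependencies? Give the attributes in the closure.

U1 ∩ U2 = {B}.
B → D applies, adding D
Closure: {BD}.

BD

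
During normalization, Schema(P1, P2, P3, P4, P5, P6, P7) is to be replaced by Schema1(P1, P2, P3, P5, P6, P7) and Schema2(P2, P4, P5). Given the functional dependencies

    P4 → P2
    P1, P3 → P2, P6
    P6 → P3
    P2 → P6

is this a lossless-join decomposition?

Common attributes: Schema1 ∩ Schema2 = {P2, P5}.
Closure of {P2, P5}: P2 → P6 applies, adding P6; P6 → P3 applies, adding P3. So (P2, P5)⁺ = {P2, P3, P5, P6}.
The closure contains neither all of Schema1 = {P1, P2, P3, P5, P6, P7} nor all of Schema2 = {P2, P4, P5}, so the common attributes are not a superkey of either fragment. The join is lossy.

No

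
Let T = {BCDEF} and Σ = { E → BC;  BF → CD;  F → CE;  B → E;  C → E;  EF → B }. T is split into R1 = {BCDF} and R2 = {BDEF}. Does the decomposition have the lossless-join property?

Yes

Common attributes: R1 ∩ R2 = {BDF}.
Closure of {BDF}: BF → CD applies, adding C; F → CE applies, adding E. So (BDF)⁺ = {BCDEF}.
This closure contains every attribute of R1, so R1 ∩ R2 → R1. The join is lossless.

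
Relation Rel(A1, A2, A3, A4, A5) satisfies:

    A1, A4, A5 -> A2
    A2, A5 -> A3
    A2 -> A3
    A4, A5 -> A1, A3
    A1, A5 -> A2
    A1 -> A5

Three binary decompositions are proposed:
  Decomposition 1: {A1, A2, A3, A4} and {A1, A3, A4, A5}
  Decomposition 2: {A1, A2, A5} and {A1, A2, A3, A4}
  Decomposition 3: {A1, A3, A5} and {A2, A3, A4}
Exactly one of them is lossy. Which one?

Decomposition 3

Decomposition 1: common = {A1, A3, A4}, closure = {A1, A2, A3, A4, A5} → lossless.
Decomposition 2: common = {A1, A2}, closure = {A1, A2, A3, A5} → lossless.
Decomposition 3: common = {A3}, closure = {A3} → lossy.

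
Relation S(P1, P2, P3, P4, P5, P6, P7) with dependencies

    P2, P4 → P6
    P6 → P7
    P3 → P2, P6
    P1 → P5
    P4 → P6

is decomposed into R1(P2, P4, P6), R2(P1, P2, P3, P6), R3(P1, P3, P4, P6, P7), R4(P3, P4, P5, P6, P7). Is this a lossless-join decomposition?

Chase test. Columns are P1, P2, P3, P4, P5, P6, P7; row i has aⱼ where attribute j ∈ Ri, else bᵢⱼ.
Initial tableau (one row per fragment):
  row 1: b11 a2 b13 a4 b15 a6 b17
  row 2: a1 a2 a3 b24 b25 a6 b27
  row 3: a1 b32 a3 a4 b35 a6 a7
  row 4: b41 b42 a3 a4 a5 a6 a7
Rows 1 and 2 agree on P6; apply P6→P7 and equate their P7 entries.
Rows 1 and 3 agree on P6; apply P6→P7 and equate their P7 entries.
Rows 2 and 3 agree on P3; apply P3→P2, P6 and equate their P2, P6 entries.
Rows 2 and 4 agree on P3; apply P3→P2, P6 and equate their P2, P6 entries.
Rows 2 and 3 agree on P1; apply P1→P5 and equate their P5 entries.
No row becomes fully distinguished — the join is lossy.

No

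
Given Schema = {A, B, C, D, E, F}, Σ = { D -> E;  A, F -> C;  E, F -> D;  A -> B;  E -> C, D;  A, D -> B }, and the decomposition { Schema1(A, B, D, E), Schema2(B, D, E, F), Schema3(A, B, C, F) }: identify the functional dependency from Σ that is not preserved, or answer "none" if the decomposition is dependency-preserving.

Check E → C, D: no single fragment contains all of {C, D, E}, and the restricted closure of {E} across the fragments never reaches {C, D}.
D → E is preserved.
A, F → C is preserved.
E, F → D is preserved.
A → B is preserved.
A, D → B is preserved.

E -> C, D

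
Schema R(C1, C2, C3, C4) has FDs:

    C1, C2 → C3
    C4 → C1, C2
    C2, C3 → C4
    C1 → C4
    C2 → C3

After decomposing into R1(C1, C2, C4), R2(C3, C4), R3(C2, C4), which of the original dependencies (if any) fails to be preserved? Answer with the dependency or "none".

C1, C2 → C3: restricted closure across fragments reaches C3.
C4 → C1, C2 lies within R1.
C2, C3 → C4: restricted closure across fragments reaches C4.
C1 → C4 lies within R1.
C2 → C3: restricted closure across fragments reaches C3.
Every dependency is enforceable on the fragments, so the decomposition is dependency-preserving.

none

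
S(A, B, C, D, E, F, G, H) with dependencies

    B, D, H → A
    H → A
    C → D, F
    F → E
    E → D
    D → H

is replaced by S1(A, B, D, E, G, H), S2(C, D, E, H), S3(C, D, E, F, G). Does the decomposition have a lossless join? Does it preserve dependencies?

Lossless test (chase): Rows 1 and 2 agree on H; apply H→A and equate their A entries. Rows 2 and 3 agree on C; apply C→D, F and equate their D, F entries. Rows 1 and 3 agree on D; apply D→H and equate their H entries. Rows 1 and 3 agree on H; apply H→A and equate their A entries. No row becomes fully distinguished — the join is lossy.
Dependency preservation: every FD's attributes lie within a single fragment, so each can be enforced locally — preserved.

lossy but dependency-preserving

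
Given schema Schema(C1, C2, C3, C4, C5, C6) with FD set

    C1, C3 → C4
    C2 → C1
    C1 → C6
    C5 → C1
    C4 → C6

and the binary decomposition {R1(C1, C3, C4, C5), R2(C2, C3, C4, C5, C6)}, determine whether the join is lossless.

Yes

Common attributes: R1 ∩ R2 = {C3, C4, C5}.
Closure of {C3, C4, C5}: C5 → C1 applies, adding C1; C4 → C6 applies, adding C6. So (C3, C4, C5)⁺ = {C1, C3, C4, C5, C6}.
This closure contains every attribute of R1, so R1 ∩ R2 → R1. The join is lossless.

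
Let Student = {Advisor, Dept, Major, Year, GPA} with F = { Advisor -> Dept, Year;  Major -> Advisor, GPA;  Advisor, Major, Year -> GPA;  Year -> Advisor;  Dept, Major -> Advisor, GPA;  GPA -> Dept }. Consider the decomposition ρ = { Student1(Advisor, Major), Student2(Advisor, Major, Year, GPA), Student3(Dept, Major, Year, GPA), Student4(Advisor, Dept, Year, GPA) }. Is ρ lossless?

Yes

Chase test. Columns are Advisor, Dept, Major, Year, GPA; row i has aⱼ where attribute j ∈ Studenti, else bᵢⱼ.
Initial tableau (one row per fragment):
  row 1: a1 b12 a3 b14 b15
  row 2: a1 b22 a3 a4 a5
  row 3: b31 a2 a3 a4 a5
  row 4: a1 a2 b43 a4 a5
Rows 1 and 2 agree on Advisor; apply Advisor→Dept, Year and equate their Dept, Year entries.
Rows 1 and 4 agree on Advisor; apply Advisor→Dept, Year and equate their Dept, Year entries.
Rows 1 and 2 agree on Major; apply Major→Advisor, GPA and equate their Advisor, GPA entries.
Rows 1 and 3 agree on Major; apply Major→Advisor, GPA and equate their Advisor, GPA entries.
Row 1 is now all distinguished symbols — the join is lossless.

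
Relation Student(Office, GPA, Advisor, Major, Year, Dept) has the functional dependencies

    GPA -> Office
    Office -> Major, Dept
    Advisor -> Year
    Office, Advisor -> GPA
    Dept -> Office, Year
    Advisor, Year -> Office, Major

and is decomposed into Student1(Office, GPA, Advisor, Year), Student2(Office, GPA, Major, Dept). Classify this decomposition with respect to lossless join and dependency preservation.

lossless and dependency-preserving

Lossless test: (Office, GPA)⁺ = {Office, GPA, Major, Year, Dept}, which contains all of one fragment — lossless.
Dependency preservation: Dept → Office, Year; Advisor, Year → Office, Major are not contained in any single fragment, but the restricted closure of each left-hand side across the fragments still reaches the right-hand side; the remaining FDs each lie inside some fragment. All dependencies are preserved.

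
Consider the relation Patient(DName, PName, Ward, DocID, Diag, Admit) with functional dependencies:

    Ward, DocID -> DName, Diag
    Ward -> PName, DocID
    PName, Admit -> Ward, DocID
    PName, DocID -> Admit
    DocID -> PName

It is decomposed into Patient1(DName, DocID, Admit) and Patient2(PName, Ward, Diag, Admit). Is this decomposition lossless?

No

Common attributes: Patient1 ∩ Patient2 = {Admit}.
No dependency enlarges {Admit}, so (Admit)⁺ = {Admit}.
The closure contains neither all of Patient1 = {DName, DocID, Admit} nor all of Patient2 = {PName, Ward, Diag, Admit}, so the common attributes are not a superkey of either fragment. The join is lossy.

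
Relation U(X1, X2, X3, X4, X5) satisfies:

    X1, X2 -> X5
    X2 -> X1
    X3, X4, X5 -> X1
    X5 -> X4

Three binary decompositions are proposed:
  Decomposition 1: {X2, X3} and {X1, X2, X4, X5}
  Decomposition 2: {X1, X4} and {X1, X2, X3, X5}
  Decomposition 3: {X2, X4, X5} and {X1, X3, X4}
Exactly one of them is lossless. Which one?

Decomposition 1

Decomposition 1: common = {X2}, closure = {X1, X2, X4, X5} → lossless.
Decomposition 2: common = {X1}, closure = {X1} → lossy.
Decomposition 3: common = {X4}, closure = {X4} → lossy.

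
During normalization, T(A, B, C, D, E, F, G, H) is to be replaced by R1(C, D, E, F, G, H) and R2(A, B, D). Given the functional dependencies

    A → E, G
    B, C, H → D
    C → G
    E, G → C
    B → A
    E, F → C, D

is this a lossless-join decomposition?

Common attributes: R1 ∩ R2 = {D}.
No dependency enlarges {D}, so (D)⁺ = {D}.
The closure contains neither all of R1 = {C, D, E, F, G, H} nor all of R2 = {A, B, D}, so the common attributes are not a superkey of either fragment. The join is lossy.

No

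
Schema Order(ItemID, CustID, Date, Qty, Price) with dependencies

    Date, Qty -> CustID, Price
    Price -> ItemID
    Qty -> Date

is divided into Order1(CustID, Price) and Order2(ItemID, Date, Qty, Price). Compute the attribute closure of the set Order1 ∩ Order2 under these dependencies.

Order1 ∩ Order2 = {Price}.
Price → ItemID applies, adding ItemID
Closure: {ItemID, Price}.

ItemID, Price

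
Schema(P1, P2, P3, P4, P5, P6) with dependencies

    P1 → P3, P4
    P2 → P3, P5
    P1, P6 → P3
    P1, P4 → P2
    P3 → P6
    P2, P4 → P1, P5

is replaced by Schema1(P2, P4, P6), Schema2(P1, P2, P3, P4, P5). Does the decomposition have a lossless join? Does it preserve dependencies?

lossless but not dependency-preserving

Lossless test: (P2, P4)⁺ = {P1, P2, P3, P4, P5, P6}, which contains all of one fragment — lossless.
Dependency preservation: the restricted closure of {P3} across the fragments never reaches {P6}, so P3 → P6 cannot be enforced without a join — not preserved.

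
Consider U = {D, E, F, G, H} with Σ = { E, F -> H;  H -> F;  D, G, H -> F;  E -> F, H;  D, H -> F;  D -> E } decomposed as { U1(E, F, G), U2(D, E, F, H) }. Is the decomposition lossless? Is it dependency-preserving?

Lossless test: (E, F)⁺ = {E, F, H}, which is a superkey of neither fragment — lossy.
Dependency preservation: D, G, H → F is not contained in any single fragment, but the restricted closure of its left-hand side across the fragments still reaches the right-hand side; the remaining FDs each lie inside some fragment. All dependencies are preserved.

lossy but dependency-preserving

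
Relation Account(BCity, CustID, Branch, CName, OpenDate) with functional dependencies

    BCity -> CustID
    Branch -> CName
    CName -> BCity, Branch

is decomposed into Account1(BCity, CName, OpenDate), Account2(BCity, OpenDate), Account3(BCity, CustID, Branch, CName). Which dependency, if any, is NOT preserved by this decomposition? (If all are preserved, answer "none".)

BCity → CustID lies within Account3.
Branch → CName lies within Account3.
CName → BCity, Branch lies within Account3.
Every dependency is enforceable on the fragments, so the decomposition is dependency-preserving.

none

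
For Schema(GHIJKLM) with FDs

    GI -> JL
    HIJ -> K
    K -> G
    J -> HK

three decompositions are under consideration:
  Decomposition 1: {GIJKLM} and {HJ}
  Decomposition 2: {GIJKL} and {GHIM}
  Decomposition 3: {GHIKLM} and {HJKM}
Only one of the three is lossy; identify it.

Decomposition 1: common = {J}, closure = {GHJK} → lossless.
Decomposition 2: common = {GI}, closure = {GHIJKL} → lossless.
Decomposition 3: common = {HKM}, closure = {GHKM} → lossy.

Decomposition 3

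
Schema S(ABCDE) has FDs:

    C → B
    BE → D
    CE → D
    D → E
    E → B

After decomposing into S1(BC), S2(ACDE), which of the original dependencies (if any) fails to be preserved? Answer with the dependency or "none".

Check E → B: no single fragment contains all of {BE}, and the restricted closure of {E} across the fragments never reaches {B}.
C → B is preserved.
BE → D is preserved.
CE → D is preserved.
D → E is preserved.

E → B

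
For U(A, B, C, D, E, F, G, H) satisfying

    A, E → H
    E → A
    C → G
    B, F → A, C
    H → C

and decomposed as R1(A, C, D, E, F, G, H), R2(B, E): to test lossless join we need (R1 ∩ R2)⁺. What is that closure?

A, C, E, G, H

R1 ∩ R2 = {E}.
E → A applies, adding A
A, E → H applies, adding H
H → C applies, adding C
C → G applies, adding G
Closure: {A, C, E, G, H}.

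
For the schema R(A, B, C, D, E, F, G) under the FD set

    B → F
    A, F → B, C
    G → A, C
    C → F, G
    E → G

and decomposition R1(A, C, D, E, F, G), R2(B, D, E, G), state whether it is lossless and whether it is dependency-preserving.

lossless but not dependency-preserving

Lossless test: (D, E, G)⁺ = {A, B, C, D, E, F, G}, which contains all of one fragment — lossless.
Dependency preservation: the restricted closure of {B} across the fragments never reaches {F}, so B → F cannot be enforced without a join — not preserved.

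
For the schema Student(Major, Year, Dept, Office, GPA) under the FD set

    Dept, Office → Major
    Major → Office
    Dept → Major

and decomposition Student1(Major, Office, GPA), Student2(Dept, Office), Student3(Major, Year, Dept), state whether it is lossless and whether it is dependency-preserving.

Lossless test (chase): Rows 1 and 3 agree on Major; apply Major→Office and equate their Office entries. Rows 2 and 3 agree on Dept; apply Dept→Major and equate their Major entries. No row becomes fully distinguished — the join is lossy.
Dependency preservation: Dept, Office → Major is not contained in any single fragment, but the restricted closure of its left-hand side across the fragments still reaches the right-hand side; the remaining FDs each lie inside some fragment. All dependencies are preserved.

lossy but dependency-preserving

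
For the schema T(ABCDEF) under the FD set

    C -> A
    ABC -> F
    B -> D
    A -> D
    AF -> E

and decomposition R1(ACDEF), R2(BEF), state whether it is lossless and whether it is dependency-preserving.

lossy and not dependency-preserving

Lossless test: (EF)⁺ = {EF}, which is a superkey of neither fragment — lossy.
Dependency preservation: the restricted closure of {ABC} across the fragments never reaches {F}, so ABC → F cannot be enforced without a join — not preserved.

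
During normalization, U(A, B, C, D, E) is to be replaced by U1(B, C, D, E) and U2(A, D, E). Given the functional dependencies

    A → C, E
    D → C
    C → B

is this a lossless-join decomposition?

Yes

Common attributes: U1 ∩ U2 = {D, E}.
Closure of {D, E}: D → C applies, adding C; C → B applies, adding B. So (D, E)⁺ = {B, C, D, E}.
This closure contains every attribute of U1, so U1 ∩ U2 → U1. The join is lossless.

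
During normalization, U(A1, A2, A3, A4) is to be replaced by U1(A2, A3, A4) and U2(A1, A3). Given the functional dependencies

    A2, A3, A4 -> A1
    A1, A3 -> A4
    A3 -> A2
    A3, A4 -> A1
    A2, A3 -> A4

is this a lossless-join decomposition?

Common attributes: U1 ∩ U2 = {A3}.
Closure of {A3}: A3 → A2 applies, adding A2; A2, A3 → A4 applies, adding A4; A2, A3, A4 → A1 applies, adding A1. So (A3)⁺ = {A1, A2, A3, A4}.
This closure contains every attribute of U1, so U1 ∩ U2 → U1. The join is lossless.

Yes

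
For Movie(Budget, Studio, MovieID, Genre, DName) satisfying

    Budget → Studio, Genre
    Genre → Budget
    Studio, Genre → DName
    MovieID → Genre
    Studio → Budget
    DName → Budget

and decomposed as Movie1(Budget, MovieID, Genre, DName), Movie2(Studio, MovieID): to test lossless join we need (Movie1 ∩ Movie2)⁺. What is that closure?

Movie1 ∩ Movie2 = {MovieID}.
MovieID → Genre applies, adding Genre
Genre → Budget applies, adding Budget
Budget → Studio, Genre applies, adding Studio
Studio, Genre → DName applies, adding DName
Closure: {Budget, Studio, MovieID, Genre, DName}.

Budget, Studio, MovieID, Genre, DName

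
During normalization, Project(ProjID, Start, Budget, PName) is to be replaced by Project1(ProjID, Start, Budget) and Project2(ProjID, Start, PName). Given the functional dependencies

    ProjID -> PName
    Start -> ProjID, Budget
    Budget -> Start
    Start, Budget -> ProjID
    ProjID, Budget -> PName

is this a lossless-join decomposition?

Common attributes: Project1 ∩ Project2 = {ProjID, Start}.
Closure of {ProjID, Start}: ProjID → PName applies, adding PName; Start → ProjID, Budget applies, adding Budget. So (ProjID, Start)⁺ = {ProjID, Start, Budget, PName}.
This closure contains every attribute of Project1, so Project1 ∩ Project2 → Project1. The join is lossless.

Yes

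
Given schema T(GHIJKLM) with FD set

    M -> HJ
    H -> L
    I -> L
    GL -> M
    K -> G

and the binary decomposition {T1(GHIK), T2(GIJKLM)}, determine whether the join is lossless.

Common attributes: T1 ∩ T2 = {GIK}.
Closure of {GIK}: I → L applies, adding L; GL → M applies, adding M; M → HJ applies, adding HJ. So (GIK)⁺ = {GHIJKLM}.
This closure contains every attribute of T1, so T1 ∩ T2 → T1. The join is lossless.

Yes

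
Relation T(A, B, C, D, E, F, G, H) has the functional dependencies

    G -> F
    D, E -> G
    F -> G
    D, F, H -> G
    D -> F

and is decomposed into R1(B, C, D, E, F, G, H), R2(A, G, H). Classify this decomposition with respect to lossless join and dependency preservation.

lossy but dependency-preserving

Lossless test: (G, H)⁺ = {F, G, H}, which is a superkey of neither fragment — lossy.
Dependency preservation: every FD's attributes lie within a single fragment, so each can be enforced locally — preserved.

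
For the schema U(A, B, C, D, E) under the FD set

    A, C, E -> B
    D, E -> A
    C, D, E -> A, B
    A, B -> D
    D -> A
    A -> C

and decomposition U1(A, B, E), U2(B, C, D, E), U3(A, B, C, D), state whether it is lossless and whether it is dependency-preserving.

Lossless test (chase): Rows 1 and 3 agree on A, B; apply A, B→D and equate their D entries. Rows 1 and 2 agree on D; apply D→A and equate their A entries. Rows 1 and 2 agree on A; apply A→C and equate their C entries. Row 1 is now all distinguished symbols — the join is lossless.
Dependency preservation: A, C, E → B; D, E → A; C, D, E → A, B are not contained in any single fragment, but the restricted closure of each left-hand side across the fragments still reaches the right-hand side; the remaining FDs each lie inside some fragment. All dependencies are preserved.

lossless and dependency-preserving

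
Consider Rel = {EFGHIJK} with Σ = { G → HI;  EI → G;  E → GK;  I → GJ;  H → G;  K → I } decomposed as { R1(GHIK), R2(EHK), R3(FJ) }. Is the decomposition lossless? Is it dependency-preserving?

Lossless test (chase): Rows 1 and 2 agree on H; apply H→G and equate their G entries. Rows 1 and 2 agree on K; apply K→I and equate their I entries. Rows 1 and 2 agree on I; apply I→GJ and equate their GJ entries. No row becomes fully distinguished — the join is lossy.
Dependency preservation: the restricted closure of {I} across the fragments never reaches {GJ}, so I → GJ cannot be enforced without a join — not preserved.

lossy and not dependency-preserving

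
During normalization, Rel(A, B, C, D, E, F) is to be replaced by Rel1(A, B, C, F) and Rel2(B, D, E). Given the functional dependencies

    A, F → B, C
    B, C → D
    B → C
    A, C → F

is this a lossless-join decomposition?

No

Common attributes: Rel1 ∩ Rel2 = {B}.
Closure of {B}: B → C applies, adding C; B, C → D applies, adding D. So (B)⁺ = {B, C, D}.
The closure contains neither all of Rel1 = {A, B, C, F} nor all of Rel2 = {B, D, E}, so the common attributes are not a superkey of either fragment. The join is lossy.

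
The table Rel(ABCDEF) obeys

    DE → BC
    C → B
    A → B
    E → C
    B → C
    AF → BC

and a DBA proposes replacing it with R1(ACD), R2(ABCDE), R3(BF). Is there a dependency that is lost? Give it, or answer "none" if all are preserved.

none

DE → BC lies within R2.
C → B lies within R2.
A → B lies within R2.
E → C lies within R2.
B → C lies within R2.
AF → BC: restricted closure across fragments reaches BC.
Every dependency is enforceable on the fragments, so the decomposition is dependency-preserving.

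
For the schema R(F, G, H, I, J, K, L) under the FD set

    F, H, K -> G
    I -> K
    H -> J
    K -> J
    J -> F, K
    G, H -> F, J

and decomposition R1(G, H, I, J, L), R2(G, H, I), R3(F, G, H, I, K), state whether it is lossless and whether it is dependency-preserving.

Lossless test (chase): Rows 1 and 2 agree on I; apply I→K and equate their K entries. Rows 1 and 3 agree on I; apply I→K and equate their K entries. Rows 1 and 2 agree on H; apply H→J and equate their J entries. Rows 1 and 3 agree on H; apply H→J and equate their J entries. Rows 1 and 2 agree on J; apply J→F, K and equate their F, K entries. Rows 1 and 3 agree on J; apply J→F, K and equate their F, K entries. Row 1 is now all distinguished symbols — the join is lossless.
Dependency preservation: the restricted closure of {K} across the fragments never reaches {J}, so K → J cannot be enforced without a join — not preserved.

lossless but not dependency-preserving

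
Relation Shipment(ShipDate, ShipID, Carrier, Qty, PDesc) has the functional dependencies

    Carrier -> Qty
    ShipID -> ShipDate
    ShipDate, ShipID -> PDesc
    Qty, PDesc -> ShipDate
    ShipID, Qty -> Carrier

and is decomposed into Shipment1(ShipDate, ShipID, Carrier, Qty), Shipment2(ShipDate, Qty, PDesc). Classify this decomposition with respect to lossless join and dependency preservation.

lossy and not dependency-preserving

Lossless test: (ShipDate, Qty)⁺ = {ShipDate, Qty}, which is a superkey of neither fragment — lossy.
Dependency preservation: the restricted closure of {ShipDate, ShipID} across the fragments never reaches {PDesc}, so ShipDate, ShipID → PDesc cannot be enforced without a join — not preserved.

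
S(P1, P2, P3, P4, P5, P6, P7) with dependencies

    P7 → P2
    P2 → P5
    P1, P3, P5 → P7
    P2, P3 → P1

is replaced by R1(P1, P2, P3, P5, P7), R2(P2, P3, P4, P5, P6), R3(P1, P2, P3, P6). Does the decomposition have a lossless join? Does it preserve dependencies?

Lossless test (chase): Rows 1 and 3 agree on P2; apply P2→P5 and equate their P5 entries. Rows 1 and 3 agree on P1, P3, P5; apply P1, P3, P5→P7 and equate their P7 entries. Rows 1 and 2 agree on P2, P3; apply P2, P3→P1 and equate their P1 entries. Rows 1 and 2 agree on P1, P3, P5; apply P1, P3, P5→P7 and equate their P7 entries. Row 2 is now all distinguished symbols — the join is lossless.
Dependency preservation: every FD's attributes lie within a single fragment, so each can be enforced locally — preserved.

lossless and dependency-preserving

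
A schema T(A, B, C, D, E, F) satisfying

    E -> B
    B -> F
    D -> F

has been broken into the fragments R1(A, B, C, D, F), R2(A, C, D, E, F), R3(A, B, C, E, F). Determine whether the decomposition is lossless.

Chase test. Columns are A, B, C, D, E, F; row i has aⱼ where attribute j ∈ Ri, else bᵢⱼ.
Initial tableau (one row per fragment):
  row 1: a1 a2 a3 a4 b15 a6
  row 2: a1 b22 a3 a4 a5 a6
  row 3: a1 a2 a3 b34 a5 a6
Rows 2 and 3 agree on E; apply E→B and equate their B entries.
Row 2 is now all distinguished symbols — the join is lossless.

Yes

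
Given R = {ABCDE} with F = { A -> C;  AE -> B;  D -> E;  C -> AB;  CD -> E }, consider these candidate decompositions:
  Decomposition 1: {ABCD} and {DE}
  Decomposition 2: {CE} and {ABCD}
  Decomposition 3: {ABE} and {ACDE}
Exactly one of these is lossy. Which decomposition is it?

Decomposition 2

Decomposition 1: common = {D}, closure = {DE} → lossless.
Decomposition 2: common = {C}, closure = {ABC} → lossy.
Decomposition 3: common = {AE}, closure = {ABCE} → lossless.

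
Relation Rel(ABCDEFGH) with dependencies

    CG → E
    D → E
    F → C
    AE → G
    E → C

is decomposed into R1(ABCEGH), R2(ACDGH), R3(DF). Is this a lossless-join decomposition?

No

Chase test. Columns are ABCDEFGH; row i has aⱼ where attribute j ∈ Ri, else bᵢⱼ.
Initial tableau (one row per fragment):
  row 1: a1 a2 a3 b14 a5 b16 a7 a8
  row 2: a1 b22 a3 a4 b25 b26 a7 a8
  row 3: b31 b32 b33 a4 b35 a6 b37 b38
Rows 1 and 2 agree on CG; apply CG→E and equate their E entries.
Rows 2 and 3 agree on D; apply D→E and equate their E entries.
Rows 1 and 3 agree on E; apply E→C and equate their C entries.
No row becomes fully distinguished — the join is lossy.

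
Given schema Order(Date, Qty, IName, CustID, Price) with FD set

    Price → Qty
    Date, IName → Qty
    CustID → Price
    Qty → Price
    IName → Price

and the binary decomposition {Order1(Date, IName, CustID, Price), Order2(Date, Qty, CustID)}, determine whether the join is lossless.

Yes

Common attributes: Order1 ∩ Order2 = {Date, CustID}.
Closure of {Date, CustID}: CustID → Price applies, adding Price; Price → Qty applies, adding Qty. So (Date, CustID)⁺ = {Date, Qty, CustID, Price}.
This closure contains every attribute of Order2, so Order1 ∩ Order2 → Order2. The join is lossless.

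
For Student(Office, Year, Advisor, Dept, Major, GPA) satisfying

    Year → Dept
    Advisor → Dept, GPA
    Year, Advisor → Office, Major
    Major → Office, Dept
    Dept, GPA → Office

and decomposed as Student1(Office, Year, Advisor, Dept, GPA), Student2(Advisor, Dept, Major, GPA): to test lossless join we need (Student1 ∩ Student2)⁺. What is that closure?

Office, Advisor, Dept, GPA

Student1 ∩ Student2 = {Advisor, Dept, GPA}.
Dept, GPA → Office applies, adding Office
Closure: {Office, Advisor, Dept, GPA}.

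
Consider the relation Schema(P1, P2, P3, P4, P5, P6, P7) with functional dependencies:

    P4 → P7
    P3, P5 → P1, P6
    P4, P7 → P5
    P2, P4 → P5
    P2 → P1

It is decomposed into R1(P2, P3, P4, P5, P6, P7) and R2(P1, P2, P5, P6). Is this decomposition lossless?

Yes

Common attributes: R1 ∩ R2 = {P2, P5, P6}.
Closure of {P2, P5, P6}: P2 → P1 applies, adding P1. So (P2, P5, P6)⁺ = {P1, P2, P5, P6}.
This closure contains every attribute of R2, so R1 ∩ R2 → R2. The join is lossless.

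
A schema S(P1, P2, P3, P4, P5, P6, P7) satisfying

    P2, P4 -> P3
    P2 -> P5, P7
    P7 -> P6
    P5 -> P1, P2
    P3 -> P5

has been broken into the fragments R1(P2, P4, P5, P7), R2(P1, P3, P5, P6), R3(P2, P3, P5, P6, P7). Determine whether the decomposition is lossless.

Chase test. Columns are P1, P2, P3, P4, P5, P6, P7; row i has aⱼ where attribute j ∈ Ri, else bᵢⱼ.
Initial tableau (one row per fragment):
  row 1: b11 a2 b13 a4 a5 b16 a7
  row 2: a1 b22 a3 b24 a5 a6 b27
  row 3: b31 a2 a3 b34 a5 a6 a7
Rows 1 and 3 agree on P7; apply P7→P6 and equate their P6 entries.
Rows 1 and 2 agree on P5; apply P5→P1, P2 and equate their P1, P2 entries.
Rows 1 and 3 agree on P5; apply P5→P1, P2 and equate their P1, P2 entries.
Rows 1 and 2 agree on P2; apply P2→P5, P7 and equate their P5, P7 entries.
No row becomes fully distinguished — the join is lossy.

No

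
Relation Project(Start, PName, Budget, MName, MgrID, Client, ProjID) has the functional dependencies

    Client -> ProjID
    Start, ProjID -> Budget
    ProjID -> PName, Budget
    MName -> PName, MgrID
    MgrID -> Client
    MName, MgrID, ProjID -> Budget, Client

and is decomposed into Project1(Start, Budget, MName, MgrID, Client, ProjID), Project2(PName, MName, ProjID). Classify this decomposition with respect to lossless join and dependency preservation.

Lossless test: (MName, ProjID)⁺ = {PName, Budget, MName, MgrID, Client, ProjID}, which contains all of one fragment — lossless.
Dependency preservation: ProjID → PName, Budget; MName → PName, MgrID are not contained in any single fragment, but the restricted closure of each left-hand side across the fragments still reaches the right-hand side; the remaining FDs each lie inside some fragment. All dependencies are preserved.

lossless and dependency-preserving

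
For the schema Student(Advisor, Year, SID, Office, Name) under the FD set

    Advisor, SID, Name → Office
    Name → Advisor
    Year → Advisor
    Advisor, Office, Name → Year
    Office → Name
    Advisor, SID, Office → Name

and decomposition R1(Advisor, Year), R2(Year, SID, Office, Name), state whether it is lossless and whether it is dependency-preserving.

Lossless test: (Year)⁺ = {Advisor, Year}, which contains all of one fragment — lossless.
Dependency preservation: the restricted closure of {Name} across the fragments never reaches {Advisor}, so Name → Advisor cannot be enforced without a join — not preserved.

lossless but not dependency-preserving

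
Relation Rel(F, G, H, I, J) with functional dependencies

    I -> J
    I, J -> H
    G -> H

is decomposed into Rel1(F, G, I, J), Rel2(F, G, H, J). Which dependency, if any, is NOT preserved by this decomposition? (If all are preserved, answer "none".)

I, J -> H

Check I, J → H: no single fragment contains all of {H, I, J}, and the restricted closure of {I, J} across the fragments never reaches {H}.
I → J is preserved.
G → H is preserved.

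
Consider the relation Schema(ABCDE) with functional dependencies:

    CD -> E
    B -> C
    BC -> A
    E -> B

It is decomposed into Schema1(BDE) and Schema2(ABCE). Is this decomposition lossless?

Yes

Common attributes: Schema1 ∩ Schema2 = {BE}.
Closure of {BE}: B → C applies, adding C; BC → A applies, adding A. So (BE)⁺ = {ABCE}.
This closure contains every attribute of Schema2, so Schema1 ∩ Schema2 → Schema2. The join is lossless.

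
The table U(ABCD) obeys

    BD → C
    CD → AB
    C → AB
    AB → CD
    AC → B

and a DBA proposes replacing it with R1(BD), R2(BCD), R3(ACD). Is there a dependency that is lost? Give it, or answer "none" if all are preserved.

Check AB → CD: no single fragment contains all of {ABCD}, and the restricted closure of {AB} across the fragments never reaches {CD}.
BD → C is preserved.
CD → AB is preserved.
C → AB is preserved.
AC → B is preserved.

AB → CD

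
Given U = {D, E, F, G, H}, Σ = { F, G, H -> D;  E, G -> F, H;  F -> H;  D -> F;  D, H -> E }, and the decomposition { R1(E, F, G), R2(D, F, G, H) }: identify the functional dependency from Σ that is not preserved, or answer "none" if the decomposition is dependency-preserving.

D, H -> E

Check D, H → E: no single fragment contains all of {D, E, H}, and the restricted closure of {D, H} across the fragments never reaches {E}.
F, G, H → D is preserved.
E, G → F, H is preserved.
F → H is preserved.
D → F is preserved.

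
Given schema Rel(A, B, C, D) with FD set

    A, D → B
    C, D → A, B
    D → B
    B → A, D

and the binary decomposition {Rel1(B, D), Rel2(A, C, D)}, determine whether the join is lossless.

Yes

Common attributes: Rel1 ∩ Rel2 = {D}.
Closure of {D}: D → B applies, adding B; B → A, D applies, adding A. So (D)⁺ = {A, B, D}.
This closure contains every attribute of Rel1, so Rel1 ∩ Rel2 → Rel1. The join is lossless.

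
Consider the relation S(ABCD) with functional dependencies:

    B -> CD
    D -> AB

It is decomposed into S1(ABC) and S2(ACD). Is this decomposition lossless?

No

Common attributes: S1 ∩ S2 = {AC}.
No dependency enlarges {AC}, so (AC)⁺ = {AC}.
The closure contains neither all of S1 = {ABC} nor all of S2 = {ACD}, so the common attributes are not a superkey of either fragment. The join is lossy.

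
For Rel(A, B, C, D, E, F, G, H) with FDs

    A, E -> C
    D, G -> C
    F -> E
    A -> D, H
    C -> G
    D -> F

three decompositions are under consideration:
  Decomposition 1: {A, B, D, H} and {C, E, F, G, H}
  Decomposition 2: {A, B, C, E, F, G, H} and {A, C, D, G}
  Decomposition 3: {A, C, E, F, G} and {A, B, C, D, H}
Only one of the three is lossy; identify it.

Decomposition 1: common = {H}, closure = {H} → lossy.
Decomposition 2: common = {A, C, G}, closure = {A, C, D, E, F, G, H} → lossless.
Decomposition 3: common = {A, C}, closure = {A, C, D, E, F, G, H} → lossless.

Decomposition 1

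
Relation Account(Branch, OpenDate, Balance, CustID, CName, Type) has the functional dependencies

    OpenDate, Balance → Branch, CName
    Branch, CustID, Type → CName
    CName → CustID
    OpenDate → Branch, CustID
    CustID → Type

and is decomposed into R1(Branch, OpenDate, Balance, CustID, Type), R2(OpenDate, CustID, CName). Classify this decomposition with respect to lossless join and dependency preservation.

Lossless test: (OpenDate, CustID)⁺ = {Branch, OpenDate, CustID, CName, Type}, which contains all of one fragment — lossless.
Dependency preservation: the restricted closure of {Branch, CustID, Type} across the fragments never reaches {CName}, so Branch, CustID, Type → CName cannot be enforced without a join — not preserved.

lossless but not dependency-preserving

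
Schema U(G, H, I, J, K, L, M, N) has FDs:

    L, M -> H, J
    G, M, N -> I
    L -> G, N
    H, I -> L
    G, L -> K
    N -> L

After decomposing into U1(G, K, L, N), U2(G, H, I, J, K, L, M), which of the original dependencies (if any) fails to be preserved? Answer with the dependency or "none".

L, M → H, J lies within U2.
G, M, N → I: restricted closure across fragments reaches I.
L → G, N lies within U1.
H, I → L lies within U2.
G, L → K lies within U1.
N → L lies within U1.
Every dependency is enforceable on the fragments, so the decomposition is dependency-preserving.

none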